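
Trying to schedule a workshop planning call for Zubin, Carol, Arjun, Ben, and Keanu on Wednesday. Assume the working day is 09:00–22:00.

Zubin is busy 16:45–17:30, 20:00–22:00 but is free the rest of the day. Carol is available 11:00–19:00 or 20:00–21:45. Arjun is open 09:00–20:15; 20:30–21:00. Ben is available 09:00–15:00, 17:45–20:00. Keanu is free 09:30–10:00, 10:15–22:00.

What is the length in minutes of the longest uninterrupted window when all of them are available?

240

Zubin free: 09:00-16:45, 17:30-20:00 (invert busy blocks within the working day).
Carol free: 11:00-19:00, 20:00-21:45.
Arjun free: 09:00-20:15, 20:30-21:00.
Ben free: 09:00-15:00, 17:45-20:00.
Keanu free: 09:30-10:00, 10:15-22:00.
Zubin ∩ Carol: 11:00-16:45, 17:30-19:00.
Zubin ∩ Carol ∩ Arjun: 11:00-16:45, 17:30-19:00.
Zubin ∩ Carol ∩ Arjun ∩ Ben: 11:00-15:00, 17:45-19:00.
Zubin ∩ Carol ∩ Arjun ∩ Ben ∩ Keanu: 11:00-15:00, 17:45-19:00.
The longest is 11:00-15:00 at 240 minutes.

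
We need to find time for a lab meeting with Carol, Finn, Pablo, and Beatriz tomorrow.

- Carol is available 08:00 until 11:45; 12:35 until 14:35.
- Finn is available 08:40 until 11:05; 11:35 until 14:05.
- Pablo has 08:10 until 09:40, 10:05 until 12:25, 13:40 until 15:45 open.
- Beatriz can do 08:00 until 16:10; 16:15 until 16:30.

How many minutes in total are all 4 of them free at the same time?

Carol ∩ Finn: 08:40-11:05, 11:35-11:45, 12:35-14:05.
Carol ∩ Finn ∩ Pablo: 08:40-09:40, 10:05-11:05, 11:35-11:45, 13:40-14:05.
Carol ∩ Finn ∩ Pablo ∩ Beatriz: 08:40-09:40, 10:05-11:05, 11:35-11:45, 13:40-14:05.
Summing the common windows: 60 + 60 + 10 + 25 = 155 minutes.

155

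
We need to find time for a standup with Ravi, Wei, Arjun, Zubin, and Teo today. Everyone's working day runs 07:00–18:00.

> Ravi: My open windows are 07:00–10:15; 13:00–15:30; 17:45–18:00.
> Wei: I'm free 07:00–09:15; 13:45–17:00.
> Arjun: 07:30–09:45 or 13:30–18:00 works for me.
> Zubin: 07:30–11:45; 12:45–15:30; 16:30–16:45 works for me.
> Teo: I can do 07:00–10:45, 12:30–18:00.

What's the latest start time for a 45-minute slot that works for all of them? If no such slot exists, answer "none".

Ravi ∩ Wei: 07:00-09:15, 13:45-15:30.
Ravi ∩ Wei ∩ Arjun: 07:30-09:15, 13:45-15:30.
Ravi ∩ Wei ∩ Arjun ∩ Zubin: 07:30-09:15, 13:45-15:30.
Ravi ∩ Wei ∩ Arjun ∩ Zubin ∩ Teo: 07:30-09:15, 13:45-15:30.
The last common window of at least 45 minutes is 13:45-15:30; a 45-minute meeting can start as late as 14:45 and still end by 15:30.

14:45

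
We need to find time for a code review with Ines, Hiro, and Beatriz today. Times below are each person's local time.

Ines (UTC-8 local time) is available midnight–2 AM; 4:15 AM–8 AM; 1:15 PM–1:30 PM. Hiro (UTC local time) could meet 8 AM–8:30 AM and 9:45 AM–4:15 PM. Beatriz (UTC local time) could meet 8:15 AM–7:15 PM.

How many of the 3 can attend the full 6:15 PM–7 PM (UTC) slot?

1

Ines in UTC: 08:00-10:00, 12:15-16:00, 21:15-21:30 (add 8h to convert from UTC-8).
Hiro in UTC: 08:00-08:30, 09:45-16:15.
Beatriz in UTC: 08:15-19:15.
Beatriz can make the full 18:15-19:00 slot — that's 1.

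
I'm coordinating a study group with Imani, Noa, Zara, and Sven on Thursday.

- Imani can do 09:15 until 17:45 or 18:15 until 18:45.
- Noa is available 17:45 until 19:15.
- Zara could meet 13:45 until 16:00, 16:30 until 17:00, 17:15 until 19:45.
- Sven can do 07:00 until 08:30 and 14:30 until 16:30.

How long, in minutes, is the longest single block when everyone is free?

Imani ∩ Noa: 18:15-18:45.
Imani ∩ Noa ∩ Zara: 18:15-18:45.
Imani ∩ Noa ∩ Zara ∩ Sven: ∅.
There is no time when everyone is free.
No common window exists, so the longest block is 0 minutes.

0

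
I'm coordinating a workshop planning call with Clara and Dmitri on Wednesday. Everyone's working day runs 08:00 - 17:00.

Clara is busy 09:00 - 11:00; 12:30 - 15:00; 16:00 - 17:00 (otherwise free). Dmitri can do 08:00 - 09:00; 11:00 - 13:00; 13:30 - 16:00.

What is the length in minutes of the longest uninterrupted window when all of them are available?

Clara free: 08:00-09:00, 11:00-12:30, 15:00-16:00 (invert busy blocks within the working day).
Dmitri free: 08:00-09:00, 11:00-13:00, 13:30-16:00.
Clara ∩ Dmitri: 08:00-09:00, 11:00-12:30, 15:00-16:00.
The longest is 11:00-12:30 at 90 minutes.

90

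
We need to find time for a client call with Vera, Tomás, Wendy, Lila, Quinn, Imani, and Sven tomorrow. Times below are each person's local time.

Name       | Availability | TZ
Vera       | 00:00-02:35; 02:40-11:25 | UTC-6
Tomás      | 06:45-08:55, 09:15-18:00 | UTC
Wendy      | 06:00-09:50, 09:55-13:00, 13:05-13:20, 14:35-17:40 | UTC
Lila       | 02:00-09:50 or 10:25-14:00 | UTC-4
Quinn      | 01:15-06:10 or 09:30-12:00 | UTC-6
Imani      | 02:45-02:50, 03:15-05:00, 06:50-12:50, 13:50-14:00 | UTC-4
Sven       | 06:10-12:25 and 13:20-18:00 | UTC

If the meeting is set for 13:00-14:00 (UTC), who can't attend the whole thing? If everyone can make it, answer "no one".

Lila, Quinn, Sven, Wendy

Vera in UTC: 06:00-08:35, 08:40-17:25 (add 6h to convert from UTC-6).
Tomás in UTC: 06:45-08:55, 09:15-18:00.
Wendy in UTC: 06:00-09:50, 09:55-13:00, 13:05-13:20, 14:35-17:40.
Lila in UTC: 06:00-13:50, 14:25-18:00 (add 4h to convert from UTC-4).
Quinn in UTC: 07:15-12:10, 15:30-18:00 (add 6h to convert from UTC-6).
Imani in UTC: 06:45-06:50, 07:15-09:00, 10:50-16:50, 17:50-18:00 (add 4h to convert from UTC-4).
Sven in UTC: 06:10-12:25, 13:20-18:00.
Vera: free for 13:00-14:00. Tomás: free for 13:00-14:00. Wendy: not fully free for 13:00-14:00. Lila: not fully free for 13:00-14:00. Quinn: not fully free for 13:00-14:00. Imani: free for 13:00-14:00. Sven: not fully free for 13:00-14:00.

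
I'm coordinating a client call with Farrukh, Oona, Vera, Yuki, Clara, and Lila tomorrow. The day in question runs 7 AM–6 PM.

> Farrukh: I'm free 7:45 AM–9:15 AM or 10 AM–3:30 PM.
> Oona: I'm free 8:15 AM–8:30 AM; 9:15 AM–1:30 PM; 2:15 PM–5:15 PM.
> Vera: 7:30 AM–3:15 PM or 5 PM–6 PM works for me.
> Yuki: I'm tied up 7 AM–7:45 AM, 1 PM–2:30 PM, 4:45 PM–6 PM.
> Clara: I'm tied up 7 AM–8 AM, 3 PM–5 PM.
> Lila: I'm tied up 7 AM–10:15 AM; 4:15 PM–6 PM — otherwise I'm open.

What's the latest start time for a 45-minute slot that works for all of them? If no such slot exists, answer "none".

12:15

Farrukh free: 07:45-09:15, 10:00-15:30.
Oona free: 08:15-08:30, 09:15-13:30, 14:15-17:15.
Vera free: 07:30-15:15, 17:00-18:00.
Yuki free: 07:45-13:00, 14:30-16:45 (invert busy blocks within the working day).
Clara free: 08:00-15:00, 17:00-18:00 (invert busy blocks within the working day).
Lila free: 10:15-16:15 (invert busy blocks within the working day).
Farrukh ∩ Oona: 08:15-08:30, 10:00-13:30, 14:15-15:30.
Farrukh ∩ Oona ∩ Vera: 08:15-08:30, 10:00-13:30, 14:15-15:15.
Farrukh ∩ Oona ∩ Vera ∩ Yuki: 08:15-08:30, 10:00-13:00, 14:30-15:15.
Farrukh ∩ Oona ∩ Vera ∩ Yuki ∩ Clara: 08:15-08:30, 10:00-13:00, 14:30-15:00.
Farrukh ∩ Oona ∩ Vera ∩ Yuki ∩ Clara ∩ Lila: 10:15-13:00, 14:30-15:00.
Those are the intersection windows.
The last common window of at least 45 minutes is 10:15-13:00; a 45-minute meeting can start as late as 12:15 and still end by 13:00.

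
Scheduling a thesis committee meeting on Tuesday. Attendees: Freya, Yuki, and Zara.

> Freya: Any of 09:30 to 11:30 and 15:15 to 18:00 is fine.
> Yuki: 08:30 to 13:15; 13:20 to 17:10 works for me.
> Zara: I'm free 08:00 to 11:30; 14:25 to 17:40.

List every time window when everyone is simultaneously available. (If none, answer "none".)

09:30-11:30, 15:15-17:10

Freya ∩ Yuki: 09:30-11:30, 15:15-17:10.
Freya ∩ Yuki ∩ Zara: 09:30-11:30, 15:15-17:10.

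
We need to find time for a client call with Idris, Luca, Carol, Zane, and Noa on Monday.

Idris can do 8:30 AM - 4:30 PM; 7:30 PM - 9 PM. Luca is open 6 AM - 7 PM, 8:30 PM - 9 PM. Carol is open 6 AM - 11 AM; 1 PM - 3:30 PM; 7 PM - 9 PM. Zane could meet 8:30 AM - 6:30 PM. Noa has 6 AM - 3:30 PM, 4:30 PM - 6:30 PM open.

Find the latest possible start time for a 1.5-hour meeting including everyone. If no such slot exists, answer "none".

Idris ∩ Luca: 08:30-16:30, 20:30-21:00.
Idris ∩ Luca ∩ Carol: 08:30-11:00, 13:00-15:30, 20:30-21:00.
Idris ∩ Luca ∩ Carol ∩ Zane: 08:30-11:00, 13:00-15:30.
Idris ∩ Luca ∩ Carol ∩ Zane ∩ Noa: 08:30-11:00, 13:00-15:30.
So the common availability across everyone is 08:30-11:00, 13:00-15:30.
The last common window of at least 90 minutes is 13:00-15:30; a 90-minute meeting can start as late as 14:00 and still end by 15:30.

14:00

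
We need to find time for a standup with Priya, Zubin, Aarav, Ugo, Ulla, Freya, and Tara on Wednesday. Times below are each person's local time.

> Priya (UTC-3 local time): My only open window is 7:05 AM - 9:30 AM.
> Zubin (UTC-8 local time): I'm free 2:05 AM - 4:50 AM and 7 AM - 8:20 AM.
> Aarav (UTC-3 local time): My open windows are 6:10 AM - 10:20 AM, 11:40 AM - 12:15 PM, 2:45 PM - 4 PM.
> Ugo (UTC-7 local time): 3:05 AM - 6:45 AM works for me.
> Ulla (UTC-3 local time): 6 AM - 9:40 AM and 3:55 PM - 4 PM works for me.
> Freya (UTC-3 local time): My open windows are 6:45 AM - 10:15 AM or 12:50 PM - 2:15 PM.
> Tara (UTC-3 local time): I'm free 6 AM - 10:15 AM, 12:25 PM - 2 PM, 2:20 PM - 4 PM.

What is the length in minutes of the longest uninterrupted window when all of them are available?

145

Priya in UTC: 10:05-12:30 (add 3h to convert from UTC-3).
Zubin in UTC: 10:05-12:50, 15:00-16:20 (add 8h to convert from UTC-8).
Aarav in UTC: 09:10-13:20, 14:40-15:15, 17:45-19:00 (add 3h to convert from UTC-3).
Ugo in UTC: 10:05-13:45 (add 7h to convert from UTC-7).
Ulla in UTC: 09:00-12:40, 18:55-19:00 (add 3h to convert from UTC-3).
Freya in UTC: 09:45-13:15, 15:50-17:15 (add 3h to convert from UTC-3).
Tara in UTC: 09:00-13:15, 15:25-17:00, 17:20-19:00 (add 3h to convert from UTC-3).
Priya ∩ Zubin: 10:05-12:30.
Priya ∩ Zubin ∩ Aarav: 10:05-12:30.
Priya ∩ Zubin ∩ Aarav ∩ Ugo: 10:05-12:30.
Priya ∩ Zubin ∩ Aarav ∩ Ugo ∩ Ulla: 10:05-12:30.
Priya ∩ Zubin ∩ Aarav ∩ Ugo ∩ Ulla ∩ Freya: 10:05-12:30.
Priya ∩ Zubin ∩ Aarav ∩ Ugo ∩ Ulla ∩ Freya ∩ Tara: 10:05-12:30.
Those are the intersection windows.
The longest is 10:05-12:30 at 145 minutes.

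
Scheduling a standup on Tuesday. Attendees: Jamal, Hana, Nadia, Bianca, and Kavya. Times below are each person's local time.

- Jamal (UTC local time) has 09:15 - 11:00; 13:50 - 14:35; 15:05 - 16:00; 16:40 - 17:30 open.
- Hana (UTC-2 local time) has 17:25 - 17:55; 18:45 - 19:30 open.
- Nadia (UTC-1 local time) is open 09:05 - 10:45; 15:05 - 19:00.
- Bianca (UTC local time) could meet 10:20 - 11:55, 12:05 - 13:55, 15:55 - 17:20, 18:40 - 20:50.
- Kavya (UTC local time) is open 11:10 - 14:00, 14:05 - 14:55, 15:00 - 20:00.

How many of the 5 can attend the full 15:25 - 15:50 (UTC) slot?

Jamal in UTC: 09:15-11:00, 13:50-14:35, 15:05-16:00, 16:40-17:30.
Hana in UTC: 19:25-19:55, 20:45-21:30 (add 2h to convert from UTC-2).
Nadia in UTC: 10:05-11:45, 16:05-20:00 (add 1h to convert from UTC-1).
Bianca in UTC: 10:20-11:55, 12:05-13:55, 15:55-17:20, 18:40-20:50.
Kavya in UTC: 11:10-14:00, 14:05-14:55, 15:00-20:00.
Jamal and Kavya can make the full 15:25-15:50 slot — that's 2.

2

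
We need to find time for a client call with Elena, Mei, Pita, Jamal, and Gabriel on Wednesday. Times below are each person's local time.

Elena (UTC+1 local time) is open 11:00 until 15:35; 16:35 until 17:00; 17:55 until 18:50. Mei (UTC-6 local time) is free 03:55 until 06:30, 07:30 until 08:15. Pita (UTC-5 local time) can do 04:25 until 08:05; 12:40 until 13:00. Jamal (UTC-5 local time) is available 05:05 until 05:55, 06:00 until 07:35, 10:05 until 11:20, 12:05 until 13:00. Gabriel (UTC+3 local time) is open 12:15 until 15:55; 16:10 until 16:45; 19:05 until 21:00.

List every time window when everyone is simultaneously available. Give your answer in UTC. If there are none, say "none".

10:05-10:55, 11:00-12:30

Elena in UTC: 10:00-14:35, 15:35-16:00, 16:55-17:50 (subtract 1h to convert from UTC+1).
Mei in UTC: 09:55-12:30, 13:30-14:15 (add 6h to convert from UTC-6).
Pita in UTC: 09:25-13:05, 17:40-18:00 (add 5h to convert from UTC-5).
Jamal in UTC: 10:05-10:55, 11:00-12:35, 15:05-16:20, 17:05-18:00 (add 5h to convert from UTC-5).
Gabriel in UTC: 09:15-12:55, 13:10-13:45, 16:05-18:00 (subtract 3h to convert from UTC+3).
Elena ∩ Mei: 10:00-12:30, 13:30-14:15.
Elena ∩ Mei ∩ Pita: 10:00-12:30.
Elena ∩ Mei ∩ Pita ∩ Jamal: 10:05-10:55, 11:00-12:30.
Elena ∩ Mei ∩ Pita ∩ Jamal ∩ Gabriel: 10:05-10:55, 11:00-12:30.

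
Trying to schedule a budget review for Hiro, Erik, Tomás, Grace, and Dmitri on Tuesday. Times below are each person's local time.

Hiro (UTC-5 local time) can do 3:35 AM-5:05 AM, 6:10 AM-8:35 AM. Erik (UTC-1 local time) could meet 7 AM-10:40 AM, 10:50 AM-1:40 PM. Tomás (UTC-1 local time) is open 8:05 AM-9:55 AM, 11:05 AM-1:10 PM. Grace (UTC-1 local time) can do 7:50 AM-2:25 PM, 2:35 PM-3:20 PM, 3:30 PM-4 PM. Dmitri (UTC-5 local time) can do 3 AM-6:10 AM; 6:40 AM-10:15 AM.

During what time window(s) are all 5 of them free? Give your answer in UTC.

Hiro in UTC: 08:35-10:05, 11:10-13:35 (add 5h to convert from UTC-5).
Erik in UTC: 08:00-11:40, 11:50-14:40 (add 1h to convert from UTC-1).
Tomás in UTC: 09:05-10:55, 12:05-14:10 (add 1h to convert from UTC-1).
Grace in UTC: 08:50-15:25, 15:35-16:20, 16:30-17:00 (add 1h to convert from UTC-1).
Dmitri in UTC: 08:00-11:10, 11:40-15:15 (add 5h to convert from UTC-5).
Hiro ∩ Erik: 08:35-10:05, 11:10-11:40, 11:50-13:35.
Hiro ∩ Erik ∩ Tomás: 09:05-10:05, 12:05-13:35.
Hiro ∩ Erik ∩ Tomás ∩ Grace: 09:05-10:05, 12:05-13:35.
Hiro ∩ Erik ∩ Tomás ∩ Grace ∩ Dmitri: 09:05-10:05, 12:05-13:35.

09:05-10:05, 12:05-13:35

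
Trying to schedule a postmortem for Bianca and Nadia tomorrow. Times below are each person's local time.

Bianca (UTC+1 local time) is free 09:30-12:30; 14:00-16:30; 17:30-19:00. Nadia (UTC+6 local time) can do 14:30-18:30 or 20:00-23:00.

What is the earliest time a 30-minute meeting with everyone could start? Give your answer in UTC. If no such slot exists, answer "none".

08:30

Bianca in UTC: 08:30-11:30, 13:00-15:30, 16:30-18:00 (subtract 1h to convert from UTC+1).
Nadia in UTC: 08:30-12:30, 14:00-17:00 (subtract 6h to convert from UTC+6).
Bianca ∩ Nadia: 08:30-11:30, 14:00-15:30, 16:30-17:00.
The first common window of at least 30 minutes is 08:30-11:30, so the earliest start is 08:30.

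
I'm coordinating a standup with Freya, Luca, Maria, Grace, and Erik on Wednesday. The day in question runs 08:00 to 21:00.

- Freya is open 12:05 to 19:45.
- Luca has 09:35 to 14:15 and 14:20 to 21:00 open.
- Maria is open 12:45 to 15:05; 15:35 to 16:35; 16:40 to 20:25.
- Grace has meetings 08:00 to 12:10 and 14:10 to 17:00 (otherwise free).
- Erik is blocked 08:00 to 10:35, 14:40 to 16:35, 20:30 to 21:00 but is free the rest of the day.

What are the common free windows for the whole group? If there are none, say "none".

Freya free: 12:05-19:45.
Luca free: 09:35-14:15, 14:20-21:00.
Maria free: 12:45-15:05, 15:35-16:35, 16:40-20:25.
Grace free: 12:10-14:10, 17:00-21:00 (invert busy blocks within the working day).
Erik free: 10:35-14:40, 16:35-20:30 (invert busy blocks within the working day).
Freya ∩ Luca: 12:05-14:15, 14:20-19:45.
Freya ∩ Luca ∩ Maria: 12:45-14:15, 14:20-15:05, 15:35-16:35, 16:40-19:45.
Freya ∩ Luca ∩ Maria ∩ Grace: 12:45-14:10, 17:00-19:45.
Freya ∩ Luca ∩ Maria ∩ Grace ∩ Erik: 12:45-14:10, 17:00-19:45.

12:45-14:10, 17:00-19:45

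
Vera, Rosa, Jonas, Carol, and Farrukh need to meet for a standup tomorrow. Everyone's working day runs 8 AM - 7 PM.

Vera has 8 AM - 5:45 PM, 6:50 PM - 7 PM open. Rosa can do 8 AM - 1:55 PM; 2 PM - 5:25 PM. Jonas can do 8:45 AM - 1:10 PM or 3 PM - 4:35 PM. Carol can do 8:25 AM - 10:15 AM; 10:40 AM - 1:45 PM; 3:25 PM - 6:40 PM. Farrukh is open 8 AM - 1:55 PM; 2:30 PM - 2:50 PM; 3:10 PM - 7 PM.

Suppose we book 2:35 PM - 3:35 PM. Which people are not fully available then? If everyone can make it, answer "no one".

Carol, Farrukh, Jonas

Vera: free for 14:35-15:35. Rosa: free for 14:35-15:35. Jonas: not fully free for 14:35-15:35. Carol: not fully free for 14:35-15:35. Farrukh: not fully free for 14:35-15:35.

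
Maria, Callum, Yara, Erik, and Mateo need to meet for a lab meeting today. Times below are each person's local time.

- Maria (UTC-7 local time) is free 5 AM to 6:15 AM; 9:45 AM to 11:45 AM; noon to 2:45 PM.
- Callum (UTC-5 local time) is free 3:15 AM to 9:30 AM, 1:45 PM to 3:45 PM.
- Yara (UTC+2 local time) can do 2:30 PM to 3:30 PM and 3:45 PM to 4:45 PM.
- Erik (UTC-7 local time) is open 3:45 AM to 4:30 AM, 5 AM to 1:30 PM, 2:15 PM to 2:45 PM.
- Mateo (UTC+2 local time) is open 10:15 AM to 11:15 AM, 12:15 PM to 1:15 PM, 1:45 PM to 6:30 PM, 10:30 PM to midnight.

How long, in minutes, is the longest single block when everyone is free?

Maria in UTC: 12:00-13:15, 16:45-18:45, 19:00-21:45 (add 7h to convert from UTC-7).
Callum in UTC: 08:15-14:30, 18:45-20:45 (add 5h to convert from UTC-5).
Yara in UTC: 12:30-13:30, 13:45-14:45 (subtract 2h to convert from UTC+2).
Erik in UTC: 10:45-11:30, 12:00-20:30, 21:15-21:45 (add 7h to convert from UTC-7).
Mateo in UTC: 08:15-09:15, 10:15-11:15, 11:45-16:30, 20:30-22:00 (subtract 2h to convert from UTC+2).
Maria ∩ Callum: 12:00-13:15, 19:00-20:45.
Maria ∩ Callum ∩ Yara: 12:30-13:15.
Maria ∩ Callum ∩ Yara ∩ Erik: 12:30-13:15.
Maria ∩ Callum ∩ Yara ∩ Erik ∩ Mateo: 12:30-13:15.
Those are the intersection windows.
The longest is 12:30-13:15 at 45 minutes.

45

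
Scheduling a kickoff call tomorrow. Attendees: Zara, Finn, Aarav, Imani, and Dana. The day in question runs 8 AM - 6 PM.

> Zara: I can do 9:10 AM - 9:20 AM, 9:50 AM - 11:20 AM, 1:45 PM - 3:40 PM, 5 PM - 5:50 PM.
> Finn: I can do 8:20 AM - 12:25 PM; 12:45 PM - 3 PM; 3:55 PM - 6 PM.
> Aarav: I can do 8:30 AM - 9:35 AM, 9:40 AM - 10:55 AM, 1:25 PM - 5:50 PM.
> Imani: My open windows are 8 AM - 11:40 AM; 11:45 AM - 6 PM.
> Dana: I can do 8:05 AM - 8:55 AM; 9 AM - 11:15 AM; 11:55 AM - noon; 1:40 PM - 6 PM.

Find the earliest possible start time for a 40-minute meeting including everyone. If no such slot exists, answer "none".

Zara ∩ Finn: 09:10-09:20, 09:50-11:20, 13:45-15:00, 17:00-17:50.
Zara ∩ Finn ∩ Aarav: 09:10-09:20, 09:50-10:55, 13:45-15:00, 17:00-17:50.
Zara ∩ Finn ∩ Aarav ∩ Imani: 09:10-09:20, 09:50-10:55, 13:45-15:00, 17:00-17:50.
Zara ∩ Finn ∩ Aarav ∩ Imani ∩ Dana: 09:10-09:20, 09:50-10:55, 13:45-15:00, 17:00-17:50.
The first common window of at least 40 minutes is 09:50-10:55, so the earliest start is 09:50.

09:50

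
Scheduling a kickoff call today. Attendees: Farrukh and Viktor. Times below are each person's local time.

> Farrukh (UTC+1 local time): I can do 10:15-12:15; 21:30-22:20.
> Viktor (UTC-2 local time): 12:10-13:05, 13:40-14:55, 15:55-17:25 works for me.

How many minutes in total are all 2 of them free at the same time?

0

Farrukh in UTC: 09:15-11:15, 20:30-21:20 (subtract 1h to convert from UTC+1).
Viktor in UTC: 14:10-15:05, 15:40-16:55, 17:55-19:25 (add 2h to convert from UTC-2).
Farrukh ∩ Viktor: ∅.
There is no time when everyone is free.
There is no common window, so the total is 0 minutes.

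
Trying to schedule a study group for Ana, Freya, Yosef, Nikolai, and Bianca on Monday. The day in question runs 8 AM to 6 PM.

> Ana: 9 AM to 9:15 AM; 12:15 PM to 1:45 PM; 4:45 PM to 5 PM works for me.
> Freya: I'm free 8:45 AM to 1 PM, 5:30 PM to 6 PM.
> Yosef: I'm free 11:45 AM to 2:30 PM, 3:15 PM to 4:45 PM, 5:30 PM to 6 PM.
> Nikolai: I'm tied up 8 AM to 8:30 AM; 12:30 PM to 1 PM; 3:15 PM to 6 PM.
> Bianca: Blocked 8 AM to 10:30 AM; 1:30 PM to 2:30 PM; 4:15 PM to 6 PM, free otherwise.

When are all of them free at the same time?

Ana free: 09:00-09:15, 12:15-13:45, 16:45-17:00.
Freya free: 08:45-13:00, 17:30-18:00.
Yosef free: 11:45-14:30, 15:15-16:45, 17:30-18:00.
Nikolai free: 08:30-12:30, 13:00-15:15 (invert busy blocks within the working day).
Bianca free: 10:30-13:30, 14:30-16:15 (invert busy blocks within the working day).
Ana ∩ Freya: 09:00-09:15, 12:15-13:00.
Ana ∩ Freya ∩ Yosef: 12:15-13:00.
Ana ∩ Freya ∩ Yosef ∩ Nikolai: 12:15-12:30.
Ana ∩ Freya ∩ Yosef ∩ Nikolai ∩ Bianca: 12:15-12:30.

12:15-12:30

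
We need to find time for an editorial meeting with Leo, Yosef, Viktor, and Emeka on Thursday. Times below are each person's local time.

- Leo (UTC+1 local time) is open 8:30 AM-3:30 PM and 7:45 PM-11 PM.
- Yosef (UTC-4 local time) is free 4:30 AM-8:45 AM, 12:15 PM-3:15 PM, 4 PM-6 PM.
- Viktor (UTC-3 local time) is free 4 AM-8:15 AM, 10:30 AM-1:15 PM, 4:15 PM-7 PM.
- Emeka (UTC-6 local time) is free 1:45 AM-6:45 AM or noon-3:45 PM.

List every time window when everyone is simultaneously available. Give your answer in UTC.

Leo in UTC: 07:30-14:30, 18:45-22:00 (subtract 1h to convert from UTC+1).
Yosef in UTC: 08:30-12:45, 16:15-19:15, 20:00-22:00 (add 4h to convert from UTC-4).
Viktor in UTC: 07:00-11:15, 13:30-16:15, 19:15-22:00 (add 3h to convert from UTC-3).
Emeka in UTC: 07:45-12:45, 18:00-21:45 (add 6h to convert from UTC-6).
Leo ∩ Yosef: 08:30-12:45, 18:45-19:15, 20:00-22:00.
Leo ∩ Yosef ∩ Viktor: 08:30-11:15, 20:00-22:00.
Leo ∩ Yosef ∩ Viktor ∩ Emeka: 08:30-11:15, 20:00-21:45.

08:30-11:15, 20:00-21:45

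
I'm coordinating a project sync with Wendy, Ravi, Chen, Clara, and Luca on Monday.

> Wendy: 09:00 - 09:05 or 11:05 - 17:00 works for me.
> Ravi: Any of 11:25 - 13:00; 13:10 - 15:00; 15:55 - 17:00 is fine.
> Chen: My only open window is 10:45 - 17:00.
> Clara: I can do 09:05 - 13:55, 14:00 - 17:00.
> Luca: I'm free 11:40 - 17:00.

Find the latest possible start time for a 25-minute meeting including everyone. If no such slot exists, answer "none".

16:35

Wendy ∩ Ravi: 11:25-13:00, 13:10-15:00, 15:55-17:00.
Wendy ∩ Ravi ∩ Chen: 11:25-13:00, 13:10-15:00, 15:55-17:00.
Wendy ∩ Ravi ∩ Chen ∩ Clara: 11:25-13:00, 13:10-13:55, 14:00-15:00, 15:55-17:00.
Wendy ∩ Ravi ∩ Chen ∩ Clara ∩ Luca: 11:40-13:00, 13:10-13:55, 14:00-15:00, 15:55-17:00.
The last common window of at least 25 minutes is 15:55-17:00; a 25-minute meeting can start as late as 16:35 and still end by 17:00.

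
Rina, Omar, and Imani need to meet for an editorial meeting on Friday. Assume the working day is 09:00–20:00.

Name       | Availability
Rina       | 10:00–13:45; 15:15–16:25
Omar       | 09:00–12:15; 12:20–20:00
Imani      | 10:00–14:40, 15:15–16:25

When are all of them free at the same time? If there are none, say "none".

10:00-12:15, 12:20-13:45, 15:15-16:25

Rina ∩ Omar: 10:00-12:15, 12:20-13:45, 15:15-16:25.
Rina ∩ Omar ∩ Imani: 10:00-12:15, 12:20-13:45, 15:15-16:25.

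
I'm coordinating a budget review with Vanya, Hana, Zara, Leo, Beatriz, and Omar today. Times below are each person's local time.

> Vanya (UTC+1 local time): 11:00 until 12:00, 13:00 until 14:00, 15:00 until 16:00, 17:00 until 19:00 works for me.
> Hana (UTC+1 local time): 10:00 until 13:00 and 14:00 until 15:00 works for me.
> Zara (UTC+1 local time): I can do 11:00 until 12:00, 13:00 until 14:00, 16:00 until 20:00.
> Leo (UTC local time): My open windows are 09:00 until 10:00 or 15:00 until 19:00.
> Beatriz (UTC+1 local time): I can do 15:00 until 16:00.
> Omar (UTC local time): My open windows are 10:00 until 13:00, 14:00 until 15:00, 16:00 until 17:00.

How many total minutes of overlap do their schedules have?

0

Vanya in UTC: 10:00-11:00, 12:00-13:00, 14:00-15:00, 16:00-18:00 (subtract 1h to convert from UTC+1).
Hana in UTC: 09:00-12:00, 13:00-14:00 (subtract 1h to convert from UTC+1).
Zara in UTC: 10:00-11:00, 12:00-13:00, 15:00-19:00 (subtract 1h to convert from UTC+1).
Leo in UTC: 09:00-10:00, 15:00-19:00.
Beatriz in UTC: 14:00-15:00 (subtract 1h to convert from UTC+1).
Omar in UTC: 10:00-13:00, 14:00-15:00, 16:00-17:00.
Vanya ∩ Hana: 10:00-11:00.
Vanya ∩ Hana ∩ Zara: 10:00-11:00.
Vanya ∩ Hana ∩ Zara ∩ Leo: ∅.
Vanya ∩ Hana ∩ Zara ∩ Leo ∩ Beatriz: ∅.
Vanya ∩ Hana ∩ Zara ∩ Leo ∩ Beatriz ∩ Omar: ∅.
There is no time when everyone is free.
There is no common window, so the total is 0 minutes.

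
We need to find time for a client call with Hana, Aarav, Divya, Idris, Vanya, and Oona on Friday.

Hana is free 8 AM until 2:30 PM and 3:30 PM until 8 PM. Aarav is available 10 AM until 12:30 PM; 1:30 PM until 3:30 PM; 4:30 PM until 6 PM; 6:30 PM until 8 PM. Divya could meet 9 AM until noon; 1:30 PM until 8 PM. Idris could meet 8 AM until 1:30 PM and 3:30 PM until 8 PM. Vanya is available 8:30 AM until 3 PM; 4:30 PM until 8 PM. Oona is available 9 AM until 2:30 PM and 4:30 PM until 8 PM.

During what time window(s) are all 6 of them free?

Hana ∩ Aarav: 10:00-12:30, 13:30-14:30, 16:30-18:00, 18:30-20:00.
Hana ∩ Aarav ∩ Divya: 10:00-12:00, 13:30-14:30, 16:30-18:00, 18:30-20:00.
Hana ∩ Aarav ∩ Divya ∩ Idris: 10:00-12:00, 16:30-18:00, 18:30-20:00.
Hana ∩ Aarav ∩ Divya ∩ Idris ∩ Vanya: 10:00-12:00, 16:30-18:00, 18:30-20:00.
Hana ∩ Aarav ∩ Divya ∩ Idris ∩ Vanya ∩ Oona: 10:00-12:00, 16:30-18:00, 18:30-20:00.
So the common availability across everyone is 10:00-12:00, 16:30-18:00, 18:30-20:00.

10:00-12:00, 16:30-18:00, 18:30-20:00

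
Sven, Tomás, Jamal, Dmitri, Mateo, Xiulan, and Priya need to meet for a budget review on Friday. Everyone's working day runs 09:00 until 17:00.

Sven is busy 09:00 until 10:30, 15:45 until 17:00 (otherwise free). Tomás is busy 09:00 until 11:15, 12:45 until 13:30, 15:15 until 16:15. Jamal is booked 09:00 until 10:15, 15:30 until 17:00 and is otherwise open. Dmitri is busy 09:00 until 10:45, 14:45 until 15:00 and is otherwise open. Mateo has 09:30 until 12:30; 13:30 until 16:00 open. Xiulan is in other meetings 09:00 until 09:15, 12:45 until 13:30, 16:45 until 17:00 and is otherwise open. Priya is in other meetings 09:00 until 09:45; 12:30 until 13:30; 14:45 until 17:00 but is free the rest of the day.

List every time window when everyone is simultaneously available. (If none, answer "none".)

11:15-12:30, 13:30-14:45

Sven free: 10:30-15:45 (invert busy blocks within the working day).
Tomás free: 11:15-12:45, 13:30-15:15, 16:15-17:00 (invert busy blocks within the working day).
Jamal free: 10:15-15:30 (invert busy blocks within the working day).
Dmitri free: 10:45-14:45, 15:00-17:00 (invert busy blocks within the working day).
Mateo free: 09:30-12:30, 13:30-16:00.
Xiulan free: 09:15-12:45, 13:30-16:45 (invert busy blocks within the working day).
Priya free: 09:45-12:30, 13:30-14:45 (invert busy blocks within the working day).
Sven ∩ Tomás: 11:15-12:45, 13:30-15:15.
Sven ∩ Tomás ∩ Jamal: 11:15-12:45, 13:30-15:15.
Sven ∩ Tomás ∩ Jamal ∩ Dmitri: 11:15-12:45, 13:30-14:45, 15:00-15:15.
Sven ∩ Tomás ∩ Jamal ∩ Dmitri ∩ Mateo: 11:15-12:30, 13:30-14:45, 15:00-15:15.
Sven ∩ Tomás ∩ Jamal ∩ Dmitri ∩ Mateo ∩ Xiulan: 11:15-12:30, 13:30-14:45, 15:00-15:15.
Sven ∩ Tomás ∩ Jamal ∩ Dmitri ∩ Mateo ∩ Xiulan ∩ Priya: 11:15-12:30, 13:30-14:45.
Those are the intersection windows.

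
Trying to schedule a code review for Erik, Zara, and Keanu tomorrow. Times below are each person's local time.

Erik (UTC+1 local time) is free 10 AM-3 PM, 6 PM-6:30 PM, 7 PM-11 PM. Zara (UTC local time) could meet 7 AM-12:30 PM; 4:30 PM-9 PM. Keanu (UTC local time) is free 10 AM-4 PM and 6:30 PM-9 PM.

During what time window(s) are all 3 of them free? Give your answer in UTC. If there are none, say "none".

10:00-12:30, 18:30-21:00

Erik in UTC: 09:00-14:00, 17:00-17:30, 18:00-22:00 (subtract 1h to convert from UTC+1).
Zara in UTC: 07:00-12:30, 16:30-21:00.
Keanu in UTC: 10:00-16:00, 18:30-21:00.
Erik ∩ Zara: 09:00-12:30, 17:00-17:30, 18:00-21:00.
Erik ∩ Zara ∩ Keanu: 10:00-12:30, 18:30-21:00.
So the common availability across everyone is 10:00-12:30, 18:30-21:00.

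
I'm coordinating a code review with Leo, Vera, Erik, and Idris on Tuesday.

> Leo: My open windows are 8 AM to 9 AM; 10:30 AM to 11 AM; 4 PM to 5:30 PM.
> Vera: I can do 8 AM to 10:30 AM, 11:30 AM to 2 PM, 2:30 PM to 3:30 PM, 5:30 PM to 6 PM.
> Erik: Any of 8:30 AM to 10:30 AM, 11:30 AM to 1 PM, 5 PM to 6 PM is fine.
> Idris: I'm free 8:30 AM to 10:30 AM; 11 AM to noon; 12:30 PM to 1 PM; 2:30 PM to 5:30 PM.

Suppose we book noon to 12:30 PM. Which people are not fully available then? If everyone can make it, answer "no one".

Idris, Leo

Leo: not fully free for 12:00-12:30. Vera: free for 12:00-12:30. Erik: free for 12:00-12:30. Idris: not fully free for 12:00-12:30.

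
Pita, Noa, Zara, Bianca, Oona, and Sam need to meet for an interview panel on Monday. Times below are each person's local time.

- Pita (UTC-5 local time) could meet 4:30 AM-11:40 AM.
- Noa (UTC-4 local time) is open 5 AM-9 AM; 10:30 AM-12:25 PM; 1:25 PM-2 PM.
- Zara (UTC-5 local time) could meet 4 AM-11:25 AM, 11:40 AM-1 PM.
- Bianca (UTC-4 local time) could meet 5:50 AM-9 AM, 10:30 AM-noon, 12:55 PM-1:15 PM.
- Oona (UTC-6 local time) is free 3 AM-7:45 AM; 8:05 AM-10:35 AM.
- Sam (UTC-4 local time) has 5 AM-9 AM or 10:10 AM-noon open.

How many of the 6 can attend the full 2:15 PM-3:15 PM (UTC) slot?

4

Pita in UTC: 09:30-16:40 (add 5h to convert from UTC-5).
Noa in UTC: 09:00-13:00, 14:30-16:25, 17:25-18:00 (add 4h to convert from UTC-4).
Zara in UTC: 09:00-16:25, 16:40-18:00 (add 5h to convert from UTC-5).
Bianca in UTC: 09:50-13:00, 14:30-16:00, 16:55-17:15 (add 4h to convert from UTC-4).
Oona in UTC: 09:00-13:45, 14:05-16:35 (add 6h to convert from UTC-6).
Sam in UTC: 09:00-13:00, 14:10-16:00 (add 4h to convert from UTC-4).
Pita, Zara, Oona, and Sam can make the full 14:15-15:15 slot — that's 4.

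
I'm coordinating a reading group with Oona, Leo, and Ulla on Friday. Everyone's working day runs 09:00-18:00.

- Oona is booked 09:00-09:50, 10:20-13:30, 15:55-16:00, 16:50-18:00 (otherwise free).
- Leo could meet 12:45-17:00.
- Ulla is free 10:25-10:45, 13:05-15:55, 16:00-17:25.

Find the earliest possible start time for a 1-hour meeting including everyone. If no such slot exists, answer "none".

13:30

Oona free: 09:50-10:20, 13:30-15:55, 16:00-16:50 (invert busy blocks within the working day).
Leo free: 12:45-17:00.
Ulla free: 10:25-10:45, 13:05-15:55, 16:00-17:25.
Oona ∩ Leo: 13:30-15:55, 16:00-16:50.
Oona ∩ Leo ∩ Ulla: 13:30-15:55, 16:00-16:50.
The first common window of at least 60 minutes is 13:30-15:55, so the earliest start is 13:30.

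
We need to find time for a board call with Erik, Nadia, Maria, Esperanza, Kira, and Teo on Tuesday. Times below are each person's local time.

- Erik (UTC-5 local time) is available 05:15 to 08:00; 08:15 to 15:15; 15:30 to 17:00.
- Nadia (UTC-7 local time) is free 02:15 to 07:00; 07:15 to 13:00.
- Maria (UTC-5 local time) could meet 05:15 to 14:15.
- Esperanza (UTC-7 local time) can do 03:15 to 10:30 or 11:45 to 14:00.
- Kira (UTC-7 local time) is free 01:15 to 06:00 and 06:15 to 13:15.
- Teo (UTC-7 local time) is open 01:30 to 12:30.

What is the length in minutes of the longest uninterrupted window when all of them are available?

Erik in UTC: 10:15-13:00, 13:15-20:15, 20:30-22:00 (add 5h to convert from UTC-5).
Nadia in UTC: 09:15-14:00, 14:15-20:00 (add 7h to convert from UTC-7).
Maria in UTC: 10:15-19:15 (add 5h to convert from UTC-5).
Esperanza in UTC: 10:15-17:30, 18:45-21:00 (add 7h to convert from UTC-7).
Kira in UTC: 08:15-13:00, 13:15-20:15 (add 7h to convert from UTC-7).
Teo in UTC: 08:30-19:30 (add 7h to convert from UTC-7).
Erik ∩ Nadia: 10:15-13:00, 13:15-14:00, 14:15-20:00.
Erik ∩ Nadia ∩ Maria: 10:15-13:00, 13:15-14:00, 14:15-19:15.
Erik ∩ Nadia ∩ Maria ∩ Esperanza: 10:15-13:00, 13:15-14:00, 14:15-17:30, 18:45-19:15.
Erik ∩ Nadia ∩ Maria ∩ Esperanza ∩ Kira: 10:15-13:00, 13:15-14:00, 14:15-17:30, 18:45-19:15.
Erik ∩ Nadia ∩ Maria ∩ Esperanza ∩ Kira ∩ Teo: 10:15-13:00, 13:15-14:00, 14:15-17:30, 18:45-19:15.
So the common availability across everyone is 10:15-13:00, 13:15-14:00, 14:15-17:30, 18:45-19:15.
The longest is 14:15-17:30 at 195 minutes.

195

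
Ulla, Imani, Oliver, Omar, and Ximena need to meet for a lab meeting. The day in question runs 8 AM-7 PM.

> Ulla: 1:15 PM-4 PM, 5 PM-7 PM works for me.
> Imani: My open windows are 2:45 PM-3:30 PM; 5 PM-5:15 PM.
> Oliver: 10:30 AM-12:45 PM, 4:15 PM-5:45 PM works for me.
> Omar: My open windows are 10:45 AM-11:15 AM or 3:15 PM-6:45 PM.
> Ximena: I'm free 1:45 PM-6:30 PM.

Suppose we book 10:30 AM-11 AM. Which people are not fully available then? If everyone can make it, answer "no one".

Imani, Omar, Ulla, Ximena

Ulla: not fully free for 10:30-11:00. Imani: not fully free for 10:30-11:00. Oliver: free for 10:30-11:00. Omar: not fully free for 10:30-11:00. Ximena: not fully free for 10:30-11:00.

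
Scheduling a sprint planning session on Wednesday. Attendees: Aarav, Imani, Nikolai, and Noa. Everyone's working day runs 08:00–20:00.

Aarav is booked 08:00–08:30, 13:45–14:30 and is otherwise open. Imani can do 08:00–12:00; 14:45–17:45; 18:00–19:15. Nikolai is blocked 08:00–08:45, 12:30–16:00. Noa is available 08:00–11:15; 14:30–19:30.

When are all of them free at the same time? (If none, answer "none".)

Aarav free: 08:30-13:45, 14:30-20:00 (invert busy blocks within the working day).
Imani free: 08:00-12:00, 14:45-17:45, 18:00-19:15.
Nikolai free: 08:45-12:30, 16:00-20:00 (invert busy blocks within the working day).
Noa free: 08:00-11:15, 14:30-19:30.
Aarav ∩ Imani: 08:30-12:00, 14:45-17:45, 18:00-19:15.
Aarav ∩ Imani ∩ Nikolai: 08:45-12:00, 16:00-17:45, 18:00-19:15.
Aarav ∩ Imani ∩ Nikolai ∩ Noa: 08:45-11:15, 16:00-17:45, 18:00-19:15.
So the common availability across everyone is 08:45-11:15, 16:00-17:45, 18:00-19:15.

08:45-11:15, 16:00-17:45, 18:00-19:15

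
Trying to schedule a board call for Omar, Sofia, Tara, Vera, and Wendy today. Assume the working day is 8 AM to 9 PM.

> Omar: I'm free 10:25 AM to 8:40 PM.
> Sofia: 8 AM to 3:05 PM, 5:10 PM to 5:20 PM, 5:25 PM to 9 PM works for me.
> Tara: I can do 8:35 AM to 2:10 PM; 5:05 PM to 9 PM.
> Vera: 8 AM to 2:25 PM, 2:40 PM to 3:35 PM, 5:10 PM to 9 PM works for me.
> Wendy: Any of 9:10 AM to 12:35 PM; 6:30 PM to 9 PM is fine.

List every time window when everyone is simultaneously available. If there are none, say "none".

Omar ∩ Sofia: 10:25-15:05, 17:10-17:20, 17:25-20:40.
Omar ∩ Sofia ∩ Tara: 10:25-14:10, 17:10-17:20, 17:25-20:40.
Omar ∩ Sofia ∩ Tara ∩ Vera: 10:25-14:10, 17:10-17:20, 17:25-20:40.
Omar ∩ Sofia ∩ Tara ∩ Vera ∩ Wendy: 10:25-12:35, 18:30-20:40.
Those are the intersection windows.

10:25-12:35, 18:30-20:40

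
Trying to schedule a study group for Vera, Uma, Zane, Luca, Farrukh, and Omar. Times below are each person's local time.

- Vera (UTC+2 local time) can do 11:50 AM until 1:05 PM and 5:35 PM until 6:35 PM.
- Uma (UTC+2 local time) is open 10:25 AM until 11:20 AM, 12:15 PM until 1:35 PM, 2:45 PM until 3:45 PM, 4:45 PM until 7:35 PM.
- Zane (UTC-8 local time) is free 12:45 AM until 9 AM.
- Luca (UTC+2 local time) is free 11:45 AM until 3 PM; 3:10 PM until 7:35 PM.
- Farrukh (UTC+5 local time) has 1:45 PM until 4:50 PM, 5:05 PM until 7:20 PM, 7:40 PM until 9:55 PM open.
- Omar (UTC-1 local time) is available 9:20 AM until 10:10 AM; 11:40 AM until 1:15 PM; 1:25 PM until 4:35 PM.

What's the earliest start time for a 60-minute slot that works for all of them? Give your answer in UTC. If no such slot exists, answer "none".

15:35

Vera in UTC: 09:50-11:05, 15:35-16:35 (subtract 2h to convert from UTC+2).
Uma in UTC: 08:25-09:20, 10:15-11:35, 12:45-13:45, 14:45-17:35 (subtract 2h to convert from UTC+2).
Zane in UTC: 08:45-17:00 (add 8h to convert from UTC-8).
Luca in UTC: 09:45-13:00, 13:10-17:35 (subtract 2h to convert from UTC+2).
Farrukh in UTC: 08:45-11:50, 12:05-14:20, 14:40-16:55 (subtract 5h to convert from UTC+5).
Omar in UTC: 10:20-11:10, 12:40-14:15, 14:25-17:35 (add 1h to convert from UTC-1).
Vera ∩ Uma: 10:15-11:05, 15:35-16:35.
Vera ∩ Uma ∩ Zane: 10:15-11:05, 15:35-16:35.
Vera ∩ Uma ∩ Zane ∩ Luca: 10:15-11:05, 15:35-16:35.
Vera ∩ Uma ∩ Zane ∩ Luca ∩ Farrukh: 10:15-11:05, 15:35-16:35.
Vera ∩ Uma ∩ Zane ∩ Luca ∩ Farrukh ∩ Omar: 10:20-11:05, 15:35-16:35.
The first common window of at least 60 minutes is 15:35-16:35, so the earliest start is 15:35.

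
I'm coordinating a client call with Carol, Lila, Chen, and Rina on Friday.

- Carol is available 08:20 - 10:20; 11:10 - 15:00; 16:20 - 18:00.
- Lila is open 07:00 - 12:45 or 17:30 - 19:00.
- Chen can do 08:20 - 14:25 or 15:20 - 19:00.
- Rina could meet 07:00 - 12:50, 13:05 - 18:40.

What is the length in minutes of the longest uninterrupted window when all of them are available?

Carol ∩ Lila: 08:20-10:20, 11:10-12:45, 17:30-18:00.
Carol ∩ Lila ∩ Chen: 08:20-10:20, 11:10-12:45, 17:30-18:00.
Carol ∩ Lila ∩ Chen ∩ Rina: 08:20-10:20, 11:10-12:45, 17:30-18:00.
The longest is 08:20-10:20 at 120 minutes.

120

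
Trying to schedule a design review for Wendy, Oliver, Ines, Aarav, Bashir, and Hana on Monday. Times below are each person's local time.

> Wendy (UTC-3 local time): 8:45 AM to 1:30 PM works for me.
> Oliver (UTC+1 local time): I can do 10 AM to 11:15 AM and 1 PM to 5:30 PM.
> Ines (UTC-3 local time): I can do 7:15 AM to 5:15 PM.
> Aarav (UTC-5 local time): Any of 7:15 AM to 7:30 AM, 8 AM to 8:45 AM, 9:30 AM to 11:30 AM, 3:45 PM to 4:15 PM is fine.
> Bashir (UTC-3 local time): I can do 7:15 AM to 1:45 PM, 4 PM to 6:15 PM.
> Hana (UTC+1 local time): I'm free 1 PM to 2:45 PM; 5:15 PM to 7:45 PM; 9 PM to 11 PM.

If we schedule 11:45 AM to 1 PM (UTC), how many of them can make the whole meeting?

Wendy in UTC: 11:45-16:30 (add 3h to convert from UTC-3).
Oliver in UTC: 09:00-10:15, 12:00-16:30 (subtract 1h to convert from UTC+1).
Ines in UTC: 10:15-20:15 (add 3h to convert from UTC-3).
Aarav in UTC: 12:15-12:30, 13:00-13:45, 14:30-16:30, 20:45-21:15 (add 5h to convert from UTC-5).
Bashir in UTC: 10:15-16:45, 19:00-21:15 (add 3h to convert from UTC-3).
Hana in UTC: 12:00-13:45, 16:15-18:45, 20:00-22:00 (subtract 1h to convert from UTC+1).
Wendy, Ines, and Bashir can make the full 11:45-13:00 slot — that's 3.

3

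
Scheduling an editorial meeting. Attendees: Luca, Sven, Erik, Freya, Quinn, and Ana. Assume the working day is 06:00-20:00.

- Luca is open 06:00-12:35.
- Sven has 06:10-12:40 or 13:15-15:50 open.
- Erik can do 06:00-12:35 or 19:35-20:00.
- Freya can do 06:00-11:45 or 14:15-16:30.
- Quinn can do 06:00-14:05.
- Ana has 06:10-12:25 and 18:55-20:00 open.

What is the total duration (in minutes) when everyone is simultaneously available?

335

Luca ∩ Sven: 06:10-12:35.
Luca ∩ Sven ∩ Erik: 06:10-12:35.
Luca ∩ Sven ∩ Erik ∩ Freya: 06:10-11:45.
Luca ∩ Sven ∩ Erik ∩ Freya ∩ Quinn: 06:10-11:45.
Luca ∩ Sven ∩ Erik ∩ Freya ∩ Quinn ∩ Ana: 06:10-11:45.
That's a single block of 335 minutes.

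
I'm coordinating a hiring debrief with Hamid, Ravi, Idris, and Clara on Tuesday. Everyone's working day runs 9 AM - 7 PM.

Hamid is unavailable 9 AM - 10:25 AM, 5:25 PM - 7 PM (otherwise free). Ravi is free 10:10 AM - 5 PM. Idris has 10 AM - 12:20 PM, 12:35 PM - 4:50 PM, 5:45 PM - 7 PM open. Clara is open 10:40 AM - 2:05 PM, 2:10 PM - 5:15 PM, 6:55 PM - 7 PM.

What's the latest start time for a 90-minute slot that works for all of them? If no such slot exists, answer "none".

15:20

Hamid free: 10:25-17:25 (invert busy blocks within the working day).
Ravi free: 10:10-17:00.
Idris free: 10:00-12:20, 12:35-16:50, 17:45-19:00.
Clara free: 10:40-14:05, 14:10-17:15, 18:55-19:00.
Hamid ∩ Ravi: 10:25-17:00.
Hamid ∩ Ravi ∩ Idris: 10:25-12:20, 12:35-16:50.
Hamid ∩ Ravi ∩ Idris ∩ Clara: 10:40-12:20, 12:35-14:05, 14:10-16:50.
So the common availability across everyone is 10:40-12:20, 12:35-14:05, 14:10-16:50.
The last common window of at least 90 minutes is 14:10-16:50; a 90-minute meeting can start as late as 15:20 and still end by 16:50.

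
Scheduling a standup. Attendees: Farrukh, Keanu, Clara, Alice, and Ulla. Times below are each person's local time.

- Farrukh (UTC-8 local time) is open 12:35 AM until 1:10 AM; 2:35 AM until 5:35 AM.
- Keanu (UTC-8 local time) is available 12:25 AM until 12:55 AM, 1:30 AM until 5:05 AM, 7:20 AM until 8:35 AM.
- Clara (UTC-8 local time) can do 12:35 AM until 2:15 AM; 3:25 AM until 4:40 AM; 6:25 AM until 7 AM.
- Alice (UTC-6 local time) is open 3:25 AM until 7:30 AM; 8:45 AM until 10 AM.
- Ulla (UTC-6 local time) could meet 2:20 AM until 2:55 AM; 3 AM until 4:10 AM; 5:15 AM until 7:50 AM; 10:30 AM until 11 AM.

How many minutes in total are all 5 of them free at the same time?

75

Farrukh in UTC: 08:35-09:10, 10:35-13:35 (add 8h to convert from UTC-8).
Keanu in UTC: 08:25-08:55, 09:30-13:05, 15:20-16:35 (add 8h to convert from UTC-8).
Clara in UTC: 08:35-10:15, 11:25-12:40, 14:25-15:00 (add 8h to convert from UTC-8).
Alice in UTC: 09:25-13:30, 14:45-16:00 (add 6h to convert from UTC-6).
Ulla in UTC: 08:20-08:55, 09:00-10:10, 11:15-13:50, 16:30-17:00 (add 6h to convert from UTC-6).
Farrukh ∩ Keanu: 08:35-08:55, 10:35-13:05.
Farrukh ∩ Keanu ∩ Clara: 08:35-08:55, 11:25-12:40.
Farrukh ∩ Keanu ∩ Clara ∩ Alice: 11:25-12:40.
Farrukh ∩ Keanu ∩ Clara ∩ Alice ∩ Ulla: 11:25-12:40.
That's a single block of 75 minutes.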